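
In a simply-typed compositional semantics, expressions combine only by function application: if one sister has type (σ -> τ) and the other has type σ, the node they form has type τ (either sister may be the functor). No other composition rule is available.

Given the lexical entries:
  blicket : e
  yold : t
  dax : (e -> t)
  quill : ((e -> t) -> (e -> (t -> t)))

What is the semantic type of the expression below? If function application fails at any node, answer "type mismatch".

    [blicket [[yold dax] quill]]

type mismatch

[yold dax]: t and (e -> t) cannot combine by function application — type clash.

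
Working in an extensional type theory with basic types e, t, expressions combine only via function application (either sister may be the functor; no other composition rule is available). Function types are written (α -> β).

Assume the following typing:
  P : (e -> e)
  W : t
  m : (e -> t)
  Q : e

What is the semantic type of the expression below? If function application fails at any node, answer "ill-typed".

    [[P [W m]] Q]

[W m]: t with (e -> t) — neither is a function whose domain matches the other; composition fails here.

ill-typed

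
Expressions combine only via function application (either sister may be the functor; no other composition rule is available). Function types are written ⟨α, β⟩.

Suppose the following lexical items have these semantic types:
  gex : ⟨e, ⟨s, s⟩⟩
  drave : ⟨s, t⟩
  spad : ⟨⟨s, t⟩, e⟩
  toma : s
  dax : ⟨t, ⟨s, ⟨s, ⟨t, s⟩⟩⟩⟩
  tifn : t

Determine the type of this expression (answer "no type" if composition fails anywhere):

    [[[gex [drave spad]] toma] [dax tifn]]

⟨s, ⟨t, s⟩⟩

At [drave spad], spad : ⟨⟨s, t⟩, e⟩ takes drave : ⟨s, t⟩, giving e.
At [gex [drave spad]], gex : ⟨e, ⟨s, s⟩⟩ takes [drave spad] : e, giving ⟨s, s⟩.
At [[gex [drave spad]] toma], [gex [drave spad]] : ⟨s, s⟩ takes toma : s, giving s.
At [dax tifn], dax : ⟨t, ⟨s, ⟨s, ⟨t, s⟩⟩⟩⟩ takes tifn : t, giving ⟨s, ⟨s, ⟨t, s⟩⟩⟩.
At [[[gex [drave spad]] toma] [dax tifn]], [dax tifn] : ⟨s, ⟨s, ⟨t, s⟩⟩⟩ takes [[gex [drave spad]] toma] : s, giving ⟨s, ⟨t, s⟩⟩.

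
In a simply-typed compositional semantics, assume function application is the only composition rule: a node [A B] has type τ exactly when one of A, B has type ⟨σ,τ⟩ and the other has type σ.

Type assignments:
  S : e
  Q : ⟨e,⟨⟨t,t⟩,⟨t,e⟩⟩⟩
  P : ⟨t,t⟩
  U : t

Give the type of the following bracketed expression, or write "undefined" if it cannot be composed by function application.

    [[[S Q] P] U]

e

[S Q]: functor Q : ⟨e,⟨⟨t,t⟩,⟨t,e⟩⟩⟩, argument S : e; result ⟨⟨t,t⟩,⟨t,e⟩⟩.
[[S Q] P]: functor [S Q] : ⟨⟨t,t⟩,⟨t,e⟩⟩, argument P : ⟨t,t⟩; result ⟨t,e⟩.
[[[S Q] P] U]: functor [[S Q] P] : ⟨t,e⟩, argument U : t; result e.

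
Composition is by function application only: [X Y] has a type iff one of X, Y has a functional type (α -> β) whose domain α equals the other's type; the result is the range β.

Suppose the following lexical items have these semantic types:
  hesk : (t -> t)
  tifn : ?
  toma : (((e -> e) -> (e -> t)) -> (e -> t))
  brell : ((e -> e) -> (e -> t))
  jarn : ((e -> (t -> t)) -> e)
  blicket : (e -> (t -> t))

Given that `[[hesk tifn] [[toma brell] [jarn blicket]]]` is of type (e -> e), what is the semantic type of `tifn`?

((t -> t) -> (t -> (e -> e)))

[[hesk tifn] [[toma brell] [jarn blicket]]] is required to be (e -> e). [[toma brell] [jarn blicket]] : t cannot yield (e -> e) as functor, so [hesk tifn] : (t -> (e -> e)).
[hesk tifn] is required to be (t -> (e -> e)). hesk : (t -> t) cannot yield (t -> (e -> e)) as functor, so tifn : ((t -> t) -> (t -> (e -> e))).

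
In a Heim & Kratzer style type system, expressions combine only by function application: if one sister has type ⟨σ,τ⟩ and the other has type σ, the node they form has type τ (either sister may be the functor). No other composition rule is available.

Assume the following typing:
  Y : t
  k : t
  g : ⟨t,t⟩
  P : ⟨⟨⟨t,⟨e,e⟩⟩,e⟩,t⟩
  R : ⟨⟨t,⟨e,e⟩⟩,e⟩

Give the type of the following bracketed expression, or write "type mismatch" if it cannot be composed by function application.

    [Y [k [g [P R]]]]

type mismatch

[P R]: ⟨⟨⟨t,⟨e,e⟩⟩,e⟩,t⟩ applied to ⟨⟨t,⟨e,e⟩⟩,e⟩ yields t.
[g [P R]]: ⟨t,t⟩ applied to t yields t.
[k [g [P R]]]: t with t — neither is a function whose domain matches the other; composition fails here.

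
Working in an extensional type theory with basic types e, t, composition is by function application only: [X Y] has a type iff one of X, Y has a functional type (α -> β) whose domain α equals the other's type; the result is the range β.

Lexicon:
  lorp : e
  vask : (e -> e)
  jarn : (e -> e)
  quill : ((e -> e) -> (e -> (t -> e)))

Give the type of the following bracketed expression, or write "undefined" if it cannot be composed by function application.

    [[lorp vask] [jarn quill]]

At [lorp vask], vask : (e -> e) takes lorp : e, giving e.
At [jarn quill], quill : ((e -> e) -> (e -> (t -> e))) takes jarn : (e -> e), giving (e -> (t -> e)).
At [[lorp vask] [jarn quill]], [jarn quill] : (e -> (t -> e)) takes [lorp vask] : e, giving (t -> e).

(t -> e)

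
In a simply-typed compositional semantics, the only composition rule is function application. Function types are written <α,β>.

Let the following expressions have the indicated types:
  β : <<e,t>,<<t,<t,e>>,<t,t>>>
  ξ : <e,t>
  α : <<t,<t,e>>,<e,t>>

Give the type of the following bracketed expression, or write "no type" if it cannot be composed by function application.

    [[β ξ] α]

[β ξ]: β is <<e,t>,<<t,<t,e>>,<t,t>>>, ξ is <e,t>; result <<t,<t,e>>,<t,t>>.
At [[β ξ] α]: neither <<t,<t,e>>,<t,t>> nor <<t,<t,e>>,<e,t>> can take the other as argument; the node is ill-typed.

no type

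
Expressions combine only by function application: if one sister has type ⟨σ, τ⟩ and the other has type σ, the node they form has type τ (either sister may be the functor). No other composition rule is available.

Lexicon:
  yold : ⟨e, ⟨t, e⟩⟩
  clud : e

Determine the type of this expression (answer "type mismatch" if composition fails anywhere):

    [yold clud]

[yold clud]: functor yold : ⟨e, ⟨t, e⟩⟩, argument clud : e; result ⟨t, e⟩.

⟨t, e⟩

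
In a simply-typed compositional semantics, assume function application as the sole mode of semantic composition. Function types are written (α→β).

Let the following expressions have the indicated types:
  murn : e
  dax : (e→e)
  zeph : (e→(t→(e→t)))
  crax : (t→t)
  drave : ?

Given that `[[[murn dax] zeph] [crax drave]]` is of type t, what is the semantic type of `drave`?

[[[murn dax] zeph] [crax drave]] is required to be t. [[murn dax] zeph] : (t→(e→t)) cannot yield t as functor, so [crax drave] : ((t→(e→t))→t).
[crax drave] is required to be ((t→(e→t))→t). crax : (t→t) cannot yield ((t→(e→t))→t) as functor, so drave : ((t→t)→((t→(e→t))→t)).

((t→t)→((t→(e→t))→t))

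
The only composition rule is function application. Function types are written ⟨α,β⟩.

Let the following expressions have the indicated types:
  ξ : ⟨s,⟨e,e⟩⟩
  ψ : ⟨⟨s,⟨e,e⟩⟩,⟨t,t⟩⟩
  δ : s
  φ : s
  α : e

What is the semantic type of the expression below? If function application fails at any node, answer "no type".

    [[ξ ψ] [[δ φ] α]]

[ξ ψ]: ψ is ⟨⟨s,⟨e,e⟩⟩,⟨t,t⟩⟩, ξ is ⟨s,⟨e,e⟩⟩; result ⟨t,t⟩.
[δ φ]: s and s cannot combine by function application — type clash.

no type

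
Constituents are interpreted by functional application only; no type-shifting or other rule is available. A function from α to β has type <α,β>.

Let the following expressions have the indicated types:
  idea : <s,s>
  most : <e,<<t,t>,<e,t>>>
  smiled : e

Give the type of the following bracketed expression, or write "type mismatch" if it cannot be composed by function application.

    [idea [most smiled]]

type mismatch

[most smiled] — most of type <e,<<t,t>,<e,t>>> combines with smiled of type e: type <<t,t>,<e,t>>.
[idea [most smiled]]: <s,s> with <<t,t>,<e,t>> — neither is a function whose domain matches the other; composition fails here.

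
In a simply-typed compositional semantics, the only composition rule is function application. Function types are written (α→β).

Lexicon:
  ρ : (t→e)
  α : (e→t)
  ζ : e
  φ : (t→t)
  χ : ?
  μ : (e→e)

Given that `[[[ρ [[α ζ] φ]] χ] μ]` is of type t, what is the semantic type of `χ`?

[[[ρ [[α ζ] φ]] χ] μ] is required to be t. μ : (e→e) cannot yield t as functor, so [[ρ [[α ζ] φ]] χ] : ((e→e)→t).
[[ρ [[α ζ] φ]] χ] is required to be ((e→e)→t). [ρ [[α ζ] φ]] : e cannot yield ((e→e)→t) as functor, so χ : (e→((e→e)→t)).

(e→((e→e)→t))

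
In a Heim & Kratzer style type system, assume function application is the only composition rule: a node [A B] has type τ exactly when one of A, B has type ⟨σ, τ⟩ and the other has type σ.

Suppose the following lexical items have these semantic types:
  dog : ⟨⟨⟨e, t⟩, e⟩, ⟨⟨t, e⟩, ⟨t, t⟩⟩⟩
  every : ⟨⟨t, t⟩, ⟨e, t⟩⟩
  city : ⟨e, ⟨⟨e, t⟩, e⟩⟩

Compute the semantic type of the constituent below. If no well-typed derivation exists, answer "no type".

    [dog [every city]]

no type

[every city]: ⟨⟨t, t⟩, ⟨e, t⟩⟩ with ⟨e, ⟨⟨e, t⟩, e⟩⟩ — neither is a function whose domain matches the other; composition fails here.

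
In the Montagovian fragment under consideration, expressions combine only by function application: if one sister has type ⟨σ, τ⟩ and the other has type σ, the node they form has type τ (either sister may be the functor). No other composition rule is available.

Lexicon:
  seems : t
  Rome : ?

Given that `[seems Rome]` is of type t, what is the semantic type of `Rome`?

[seems Rome] must have type t. The sister seems has type t; that is not a function onto t, so Rome must be the functor, of type ⟨t, t⟩.

⟨t, t⟩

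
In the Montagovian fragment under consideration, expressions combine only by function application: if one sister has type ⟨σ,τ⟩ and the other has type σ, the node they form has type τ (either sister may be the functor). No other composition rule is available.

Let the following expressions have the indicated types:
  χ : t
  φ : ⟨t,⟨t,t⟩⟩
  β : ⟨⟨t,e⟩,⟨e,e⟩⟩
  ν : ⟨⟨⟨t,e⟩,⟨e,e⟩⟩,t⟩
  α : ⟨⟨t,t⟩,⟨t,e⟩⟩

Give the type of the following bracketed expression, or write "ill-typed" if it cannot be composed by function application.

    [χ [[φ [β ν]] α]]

e

[β ν]: ⟨⟨⟨t,e⟩,⟨e,e⟩⟩,t⟩ applied to ⟨⟨t,e⟩,⟨e,e⟩⟩ yields t.
[φ [β ν]]: ⟨t,⟨t,t⟩⟩ applied to t yields ⟨t,t⟩.
[[φ [β ν]] α]: ⟨⟨t,t⟩,⟨t,e⟩⟩ applied to ⟨t,t⟩ yields ⟨t,e⟩.
[χ [[φ [β ν]] α]]: ⟨t,e⟩ applied to t yields e.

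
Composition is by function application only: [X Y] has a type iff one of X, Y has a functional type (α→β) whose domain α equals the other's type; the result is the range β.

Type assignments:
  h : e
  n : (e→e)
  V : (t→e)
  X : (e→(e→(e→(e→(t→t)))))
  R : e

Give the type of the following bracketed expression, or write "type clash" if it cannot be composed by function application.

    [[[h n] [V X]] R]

type clash

At [h n], n : (e→e) takes h : e, giving e.
At [V X]: neither (t→e) nor (e→(e→(e→(e→(t→t))))) can take the other as argument; the node is ill-typed.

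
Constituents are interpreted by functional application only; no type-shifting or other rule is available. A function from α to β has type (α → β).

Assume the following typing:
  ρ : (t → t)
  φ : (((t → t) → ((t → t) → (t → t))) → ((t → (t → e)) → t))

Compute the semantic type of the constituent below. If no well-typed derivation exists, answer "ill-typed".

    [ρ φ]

ill-typed

At [ρ φ]: neither (t → t) nor (((t → t) → ((t → t) → (t → t))) → ((t → (t → e)) → t)) can take the other as argument; the node is ill-typed.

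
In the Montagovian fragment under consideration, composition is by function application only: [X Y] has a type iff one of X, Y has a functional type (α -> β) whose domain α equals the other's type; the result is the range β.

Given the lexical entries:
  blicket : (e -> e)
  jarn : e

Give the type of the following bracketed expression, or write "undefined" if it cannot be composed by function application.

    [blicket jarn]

e

[blicket jarn]: blicket is (e -> e), jarn is e; result e.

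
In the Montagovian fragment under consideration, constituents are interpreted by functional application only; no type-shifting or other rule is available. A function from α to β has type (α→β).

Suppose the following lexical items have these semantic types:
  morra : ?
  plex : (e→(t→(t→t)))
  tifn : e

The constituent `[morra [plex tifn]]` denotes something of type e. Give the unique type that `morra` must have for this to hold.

[morra [plex tifn]] is required to be e. [plex tifn] : (t→(t→t)) cannot yield e as functor, so morra : ((t→(t→t))→e).

((t→(t→t))→e)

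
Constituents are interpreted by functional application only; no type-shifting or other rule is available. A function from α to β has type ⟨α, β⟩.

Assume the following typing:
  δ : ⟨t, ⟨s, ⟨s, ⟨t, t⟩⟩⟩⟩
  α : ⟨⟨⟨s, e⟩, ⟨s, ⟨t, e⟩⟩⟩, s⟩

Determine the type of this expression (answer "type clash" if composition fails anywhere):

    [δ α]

At [δ α]: neither ⟨t, ⟨s, ⟨s, ⟨t, t⟩⟩⟩⟩ nor ⟨⟨⟨s, e⟩, ⟨s, ⟨t, e⟩⟩⟩, s⟩ can take the other as argument; the node is ill-typed.

type clash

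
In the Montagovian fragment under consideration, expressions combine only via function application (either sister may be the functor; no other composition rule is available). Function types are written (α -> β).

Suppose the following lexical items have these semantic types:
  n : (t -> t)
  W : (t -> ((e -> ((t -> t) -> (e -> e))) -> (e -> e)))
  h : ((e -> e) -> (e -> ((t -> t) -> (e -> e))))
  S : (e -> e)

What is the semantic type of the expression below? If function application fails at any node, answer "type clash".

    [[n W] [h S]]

[n W]: (t -> t) with (t -> ((e -> ((t -> t) -> (e -> e))) -> (e -> e))) — neither is a function whose domain matches the other; composition fails here.

type clash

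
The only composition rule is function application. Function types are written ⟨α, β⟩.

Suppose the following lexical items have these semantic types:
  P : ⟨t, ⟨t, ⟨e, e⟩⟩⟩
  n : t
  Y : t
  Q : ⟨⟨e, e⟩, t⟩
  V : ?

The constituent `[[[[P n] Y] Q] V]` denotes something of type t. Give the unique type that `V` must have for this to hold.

⟨t, t⟩

For [[[[P n] Y] Q] V] to have type t with [[[P n] Y] Q] of type t, V must be the function: V : ⟨t, t⟩.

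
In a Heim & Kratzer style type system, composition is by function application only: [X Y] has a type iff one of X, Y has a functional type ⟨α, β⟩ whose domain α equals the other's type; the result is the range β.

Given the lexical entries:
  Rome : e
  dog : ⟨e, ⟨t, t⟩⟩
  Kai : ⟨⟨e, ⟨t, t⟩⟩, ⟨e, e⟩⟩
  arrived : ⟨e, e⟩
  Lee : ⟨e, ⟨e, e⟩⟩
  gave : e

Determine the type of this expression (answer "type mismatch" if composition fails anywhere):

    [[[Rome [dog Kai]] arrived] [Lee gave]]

e

At [dog Kai], Kai : ⟨⟨e, ⟨t, t⟩⟩, ⟨e, e⟩⟩ takes dog : ⟨e, ⟨t, t⟩⟩, giving ⟨e, e⟩.
At [Rome [dog Kai]], [dog Kai] : ⟨e, e⟩ takes Rome : e, giving e.
At [[Rome [dog Kai]] arrived], arrived : ⟨e, e⟩ takes [Rome [dog Kai]] : e, giving e.
At [Lee gave], Lee : ⟨e, ⟨e, e⟩⟩ takes gave : e, giving ⟨e, e⟩.
At [[[Rome [dog Kai]] arrived] [Lee gave]], [Lee gave] : ⟨e, e⟩ takes [[Rome [dog Kai]] arrived] : e, giving e.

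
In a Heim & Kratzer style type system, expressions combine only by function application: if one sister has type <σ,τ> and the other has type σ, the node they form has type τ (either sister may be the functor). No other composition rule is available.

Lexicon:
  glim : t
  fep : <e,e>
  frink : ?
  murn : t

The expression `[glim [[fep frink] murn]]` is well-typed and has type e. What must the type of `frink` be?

<<e,e>,<t,<t,e>>>

[glim [[fep frink] murn]] must have type e. The sister glim has type t; that is not a function onto e, so [[fep frink] murn] must be the functor, of type <t,e>.
[[fep frink] murn] must have type <t,e>. The sister murn has type t; that is not a function onto <t,e>, so [fep frink] must be the functor, of type <t,<t,e>>.
[fep frink] must have type <t,<t,e>>. The sister fep has type <e,e>; that is not a function onto <t,<t,e>>, so frink must be the functor, of type <<e,e>,<t,<t,e>>>.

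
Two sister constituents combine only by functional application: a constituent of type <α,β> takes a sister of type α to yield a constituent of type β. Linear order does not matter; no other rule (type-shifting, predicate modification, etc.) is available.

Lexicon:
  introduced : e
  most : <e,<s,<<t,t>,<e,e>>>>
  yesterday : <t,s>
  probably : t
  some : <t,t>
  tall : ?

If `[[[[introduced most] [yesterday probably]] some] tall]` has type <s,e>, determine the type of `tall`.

[[[[introduced most] [yesterday probably]] some] tall] must have type <s,e>. The sister [[[introduced most] [yesterday probably]] some] has type <e,e>; that is not a function onto <s,e>, so tall must be the functor, of type <<e,e>,<s,e>>.

<<e,e>,<s,e>>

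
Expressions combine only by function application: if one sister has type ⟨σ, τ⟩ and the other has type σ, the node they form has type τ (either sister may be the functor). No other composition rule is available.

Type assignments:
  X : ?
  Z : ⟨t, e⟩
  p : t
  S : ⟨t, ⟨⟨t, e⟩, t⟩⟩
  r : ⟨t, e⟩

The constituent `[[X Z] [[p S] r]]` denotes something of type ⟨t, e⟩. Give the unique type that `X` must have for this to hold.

⟨⟨t, e⟩, ⟨t, ⟨t, e⟩⟩⟩

[[X Z] [[p S] r]] is required to be ⟨t, e⟩. [[p S] r] : t cannot yield ⟨t, e⟩ as functor, so [X Z] : ⟨t, ⟨t, e⟩⟩.
[X Z] is required to be ⟨t, ⟨t, e⟩⟩. Z : ⟨t, e⟩ cannot yield ⟨t, ⟨t, e⟩⟩ as functor, so X : ⟨⟨t, e⟩, ⟨t, ⟨t, e⟩⟩⟩.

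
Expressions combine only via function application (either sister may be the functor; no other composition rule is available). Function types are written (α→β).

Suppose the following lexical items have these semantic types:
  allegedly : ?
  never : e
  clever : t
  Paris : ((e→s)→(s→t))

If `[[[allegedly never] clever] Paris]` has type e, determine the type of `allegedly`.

[[[allegedly never] clever] Paris] is required to be e. Paris : ((e→s)→(s→t)) cannot yield e as functor, so [[allegedly never] clever] : (((e→s)→(s→t))→e).
[[allegedly never] clever] is required to be (((e→s)→(s→t))→e). clever : t cannot yield (((e→s)→(s→t))→e) as functor, so [allegedly never] : (t→(((e→s)→(s→t))→e)).
[allegedly never] is required to be (t→(((e→s)→(s→t))→e)). never : e cannot yield (t→(((e→s)→(s→t))→e)) as functor, so allegedly : (e→(t→(((e→s)→(s→t))→e))).

(e→(t→(((e→s)→(s→t))→e)))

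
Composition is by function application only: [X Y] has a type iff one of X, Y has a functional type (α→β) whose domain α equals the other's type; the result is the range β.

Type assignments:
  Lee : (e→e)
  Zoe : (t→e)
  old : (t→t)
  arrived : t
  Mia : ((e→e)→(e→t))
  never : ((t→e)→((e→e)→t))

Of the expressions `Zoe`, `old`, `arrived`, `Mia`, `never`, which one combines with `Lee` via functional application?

Zoe : (t→e) — no; Lee wants e, and Zoe wants t.
old : (t→t) — no; Lee wants e, and old wants t.
arrived : t — no; Lee wants e, and arrived wants nothing (atomic).
Mia — combines: Mia : ((e→e)→(e→t)) takes Lee : (e→e) as argument, giving (e→t).
never : ((t→e)→((e→e)→t)) — no; Lee wants e, and never wants (t→e).

Mia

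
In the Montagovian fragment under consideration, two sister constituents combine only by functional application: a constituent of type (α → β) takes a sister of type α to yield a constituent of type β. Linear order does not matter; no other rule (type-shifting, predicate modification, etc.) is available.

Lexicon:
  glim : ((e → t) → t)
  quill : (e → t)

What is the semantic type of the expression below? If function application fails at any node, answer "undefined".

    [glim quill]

[glim quill]: glim is ((e → t) → t), quill is (e → t); result t.

t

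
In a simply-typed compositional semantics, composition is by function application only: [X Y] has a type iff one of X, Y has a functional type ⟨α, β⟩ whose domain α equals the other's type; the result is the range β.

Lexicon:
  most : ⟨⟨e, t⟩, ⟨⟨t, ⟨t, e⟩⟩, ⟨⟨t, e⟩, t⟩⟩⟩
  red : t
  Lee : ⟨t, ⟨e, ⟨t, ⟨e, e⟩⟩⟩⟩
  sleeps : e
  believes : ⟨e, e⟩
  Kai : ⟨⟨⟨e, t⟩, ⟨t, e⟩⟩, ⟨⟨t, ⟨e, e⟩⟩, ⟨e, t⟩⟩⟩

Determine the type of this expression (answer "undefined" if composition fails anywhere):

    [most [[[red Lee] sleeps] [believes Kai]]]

undefined

[red Lee]: Lee is ⟨t, ⟨e, ⟨t, ⟨e, e⟩⟩⟩⟩, red is t; result ⟨e, ⟨t, ⟨e, e⟩⟩⟩.
[[red Lee] sleeps]: [red Lee] is ⟨e, ⟨t, ⟨e, e⟩⟩⟩, sleeps is e; result ⟨t, ⟨e, e⟩⟩.
[believes Kai]: ⟨e, e⟩ and ⟨⟨⟨e, t⟩, ⟨t, e⟩⟩, ⟨⟨t, ⟨e, e⟩⟩, ⟨e, t⟩⟩⟩ cannot combine by function application — type clash.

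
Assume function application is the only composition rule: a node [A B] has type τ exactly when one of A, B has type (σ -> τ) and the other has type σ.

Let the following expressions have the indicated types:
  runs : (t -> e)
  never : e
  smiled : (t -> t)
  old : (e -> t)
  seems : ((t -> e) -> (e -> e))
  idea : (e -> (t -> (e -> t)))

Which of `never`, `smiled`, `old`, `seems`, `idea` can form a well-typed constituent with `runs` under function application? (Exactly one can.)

never : e — neither side's domain matches the other.
smiled : (t -> t) — neither side's domain matches the other.
old : (e -> t) — neither side's domain matches the other.
seems — combines: seems : ((t -> e) -> (e -> e)) takes runs : (t -> e) as argument, giving (e -> e).
idea : (e -> (t -> (e -> t))) — neither side's domain matches the other.

seems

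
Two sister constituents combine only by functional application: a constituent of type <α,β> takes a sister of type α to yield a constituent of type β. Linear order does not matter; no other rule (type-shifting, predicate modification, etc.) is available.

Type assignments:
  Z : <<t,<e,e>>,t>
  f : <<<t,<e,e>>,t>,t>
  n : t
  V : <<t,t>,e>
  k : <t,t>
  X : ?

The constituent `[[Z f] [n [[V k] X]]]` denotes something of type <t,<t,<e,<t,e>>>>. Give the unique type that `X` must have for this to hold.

For [[Z f] [n [[V k] X]]] to have type <t,<t,<e,<t,e>>>> with [Z f] of type t, [n [[V k] X]] must be the function: [n [[V k] X]] : <t,<t,<t,<e,<t,e>>>>>.
For [n [[V k] X]] to have type <t,<t,<t,<e,<t,e>>>>> with n of type t, [[V k] X] must be the function: [[V k] X] : <t,<t,<t,<t,<e,<t,e>>>>>>.
For [[V k] X] to have type <t,<t,<t,<t,<e,<t,e>>>>>> with [V k] of type e, X must be the function: X : <e,<t,<t,<t,<t,<e,<t,e>>>>>>>.

<e,<t,<t,<t,<t,<e,<t,e>>>>>>>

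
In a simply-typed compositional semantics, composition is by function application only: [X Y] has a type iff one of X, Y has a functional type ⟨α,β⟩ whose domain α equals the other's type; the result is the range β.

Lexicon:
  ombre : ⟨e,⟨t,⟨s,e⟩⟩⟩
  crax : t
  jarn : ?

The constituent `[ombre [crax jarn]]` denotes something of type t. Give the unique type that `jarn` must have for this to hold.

At [ombre [crax jarn]] (required: t): ombre is ⟨e,⟨t,⟨s,e⟩⟩⟩, which is not a function with range t; hence [crax jarn] is the functor — type ⟨⟨e,⟨t,⟨s,e⟩⟩⟩,t⟩.
At [crax jarn] (required: ⟨⟨e,⟨t,⟨s,e⟩⟩⟩,t⟩): crax is t, which is not a function with range ⟨⟨e,⟨t,⟨s,e⟩⟩⟩,t⟩; hence jarn is the functor — type ⟨t,⟨⟨e,⟨t,⟨s,e⟩⟩⟩,t⟩⟩.

⟨t,⟨⟨e,⟨t,⟨s,e⟩⟩⟩,t⟩⟩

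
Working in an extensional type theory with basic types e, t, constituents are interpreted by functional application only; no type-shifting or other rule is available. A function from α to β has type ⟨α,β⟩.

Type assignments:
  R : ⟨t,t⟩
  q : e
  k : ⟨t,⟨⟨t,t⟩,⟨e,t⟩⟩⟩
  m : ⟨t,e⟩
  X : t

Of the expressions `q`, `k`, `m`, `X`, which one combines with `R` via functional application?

X

q : e — neither side's domain matches the other.
k : ⟨t,⟨⟨t,t⟩,⟨e,t⟩⟩⟩ — neither side's domain matches the other.
m : ⟨t,e⟩ — neither side's domain matches the other.
X — combines: R : ⟨t,t⟩ takes X : t as argument, giving t.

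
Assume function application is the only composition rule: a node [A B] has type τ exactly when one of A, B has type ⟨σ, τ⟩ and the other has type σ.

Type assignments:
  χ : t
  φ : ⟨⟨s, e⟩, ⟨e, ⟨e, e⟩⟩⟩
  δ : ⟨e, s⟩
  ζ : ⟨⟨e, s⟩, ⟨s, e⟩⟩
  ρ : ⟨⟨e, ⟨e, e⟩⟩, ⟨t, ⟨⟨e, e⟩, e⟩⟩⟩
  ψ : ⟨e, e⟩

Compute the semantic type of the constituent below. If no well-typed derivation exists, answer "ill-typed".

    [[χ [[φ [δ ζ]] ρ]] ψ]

[δ ζ]: ζ is ⟨⟨e, s⟩, ⟨s, e⟩⟩, δ is ⟨e, s⟩; result ⟨s, e⟩.
[φ [δ ζ]]: φ is ⟨⟨s, e⟩, ⟨e, ⟨e, e⟩⟩⟩, [δ ζ] is ⟨s, e⟩; result ⟨e, ⟨e, e⟩⟩.
[[φ [δ ζ]] ρ]: ρ is ⟨⟨e, ⟨e, e⟩⟩, ⟨t, ⟨⟨e, e⟩, e⟩⟩⟩, [φ [δ ζ]] is ⟨e, ⟨e, e⟩⟩; result ⟨t, ⟨⟨e, e⟩, e⟩⟩.
[χ [[φ [δ ζ]] ρ]]: [[φ [δ ζ]] ρ] is ⟨t, ⟨⟨e, e⟩, e⟩⟩, χ is t; result ⟨⟨e, e⟩, e⟩.
[[χ [[φ [δ ζ]] ρ]] ψ]: [χ [[φ [δ ζ]] ρ]] is ⟨⟨e, e⟩, e⟩, ψ is ⟨e, e⟩; result e.

e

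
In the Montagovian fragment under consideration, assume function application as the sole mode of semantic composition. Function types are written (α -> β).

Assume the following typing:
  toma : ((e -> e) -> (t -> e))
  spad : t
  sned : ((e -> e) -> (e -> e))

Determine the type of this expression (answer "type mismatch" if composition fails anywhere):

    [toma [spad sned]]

[spad sned]: t and ((e -> e) -> (e -> e)) cannot combine by function application — type clash.

type mismatch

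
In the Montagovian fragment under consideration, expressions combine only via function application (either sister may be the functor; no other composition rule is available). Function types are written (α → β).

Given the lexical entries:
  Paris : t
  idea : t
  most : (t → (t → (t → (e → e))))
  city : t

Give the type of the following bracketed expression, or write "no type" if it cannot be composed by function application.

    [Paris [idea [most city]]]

(e → e)

[most city]: (t → (t → (t → (e → e)))) applied to t yields (t → (t → (e → e))).
[idea [most city]]: (t → (t → (e → e))) applied to t yields (t → (e → e)).
[Paris [idea [most city]]]: (t → (e → e)) applied to t yields (e → e).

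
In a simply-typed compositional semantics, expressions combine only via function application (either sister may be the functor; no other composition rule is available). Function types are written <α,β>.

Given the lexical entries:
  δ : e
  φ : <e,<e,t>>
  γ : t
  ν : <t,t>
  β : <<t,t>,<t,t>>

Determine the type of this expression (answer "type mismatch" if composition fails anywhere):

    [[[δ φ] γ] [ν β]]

At [δ φ], φ : <e,<e,t>> takes δ : e, giving <e,t>.
[[δ φ] γ]: <e,t> with t — neither is a function whose domain matches the other; composition fails here.

type mismatch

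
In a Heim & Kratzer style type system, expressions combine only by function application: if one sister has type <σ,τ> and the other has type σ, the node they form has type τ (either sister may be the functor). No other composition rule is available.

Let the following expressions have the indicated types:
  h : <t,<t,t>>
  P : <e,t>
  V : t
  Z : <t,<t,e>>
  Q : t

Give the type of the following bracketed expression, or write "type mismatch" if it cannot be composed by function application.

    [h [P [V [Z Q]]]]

[Z Q]: <t,<t,e>> applied to t yields <t,e>.
[V [Z Q]]: <t,e> applied to t yields e.
[P [V [Z Q]]]: <e,t> applied to e yields t.
[h [P [V [Z Q]]]]: <t,<t,t>> applied to t yields <t,t>.

<t,t>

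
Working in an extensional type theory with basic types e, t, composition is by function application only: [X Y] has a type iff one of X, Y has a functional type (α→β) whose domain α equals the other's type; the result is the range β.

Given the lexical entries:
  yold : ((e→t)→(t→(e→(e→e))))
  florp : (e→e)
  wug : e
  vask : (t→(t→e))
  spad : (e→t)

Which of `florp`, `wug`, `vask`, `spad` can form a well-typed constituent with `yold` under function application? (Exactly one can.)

spad

florp : (e→e) — no; yold wants (e→t), and florp wants e.
wug : e — no; yold wants (e→t), and wug wants nothing (atomic).
vask : (t→(t→e)) — no; yold wants (e→t), and vask wants t.
spad — combines: yold : ((e→t)→(t→(e→(e→e)))) takes spad : (e→t) as argument, giving (t→(e→(e→e))).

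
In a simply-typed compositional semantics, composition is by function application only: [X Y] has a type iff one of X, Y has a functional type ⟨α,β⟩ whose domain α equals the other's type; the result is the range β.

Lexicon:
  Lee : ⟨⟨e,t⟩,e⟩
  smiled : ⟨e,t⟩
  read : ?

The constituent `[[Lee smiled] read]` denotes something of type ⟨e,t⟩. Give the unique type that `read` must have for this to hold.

For [[Lee smiled] read] to have type ⟨e,t⟩ with [Lee smiled] of type e, read must be the function: read : ⟨e,⟨e,t⟩⟩.

⟨e,⟨e,t⟩⟩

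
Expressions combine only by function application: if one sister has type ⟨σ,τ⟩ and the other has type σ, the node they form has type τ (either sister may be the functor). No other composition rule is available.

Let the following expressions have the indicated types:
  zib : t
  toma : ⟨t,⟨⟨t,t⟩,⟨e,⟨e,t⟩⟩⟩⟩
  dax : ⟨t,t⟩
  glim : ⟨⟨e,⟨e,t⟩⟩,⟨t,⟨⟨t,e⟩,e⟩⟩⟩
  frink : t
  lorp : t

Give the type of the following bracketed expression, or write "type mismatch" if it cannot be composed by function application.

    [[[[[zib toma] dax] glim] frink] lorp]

type mismatch

[zib toma]: toma is ⟨t,⟨⟨t,t⟩,⟨e,⟨e,t⟩⟩⟩⟩, zib is t; result ⟨⟨t,t⟩,⟨e,⟨e,t⟩⟩⟩.
[[zib toma] dax]: [zib toma] is ⟨⟨t,t⟩,⟨e,⟨e,t⟩⟩⟩, dax is ⟨t,t⟩; result ⟨e,⟨e,t⟩⟩.
[[[zib toma] dax] glim]: glim is ⟨⟨e,⟨e,t⟩⟩,⟨t,⟨⟨t,e⟩,e⟩⟩⟩, [[zib toma] dax] is ⟨e,⟨e,t⟩⟩; result ⟨t,⟨⟨t,e⟩,e⟩⟩.
[[[[zib toma] dax] glim] frink]: [[[zib toma] dax] glim] is ⟨t,⟨⟨t,e⟩,e⟩⟩, frink is t; result ⟨⟨t,e⟩,e⟩.
At [[[[[zib toma] dax] glim] frink] lorp]: neither ⟨⟨t,e⟩,e⟩ nor t can take the other as argument; the node is ill-typed.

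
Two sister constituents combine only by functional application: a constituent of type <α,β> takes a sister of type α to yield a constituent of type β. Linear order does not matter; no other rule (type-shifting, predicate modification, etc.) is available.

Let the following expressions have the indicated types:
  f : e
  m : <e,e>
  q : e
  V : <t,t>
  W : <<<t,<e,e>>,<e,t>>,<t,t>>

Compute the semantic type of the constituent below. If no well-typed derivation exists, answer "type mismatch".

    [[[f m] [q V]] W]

type mismatch

[f m]: m is <e,e>, f is e; result e.
At [q V]: neither e nor <t,t> can take the other as argument; the node is ill-typed.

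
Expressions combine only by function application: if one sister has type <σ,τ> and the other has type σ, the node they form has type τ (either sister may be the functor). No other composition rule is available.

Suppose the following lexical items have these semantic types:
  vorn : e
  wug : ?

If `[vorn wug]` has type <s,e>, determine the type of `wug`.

[vorn wug] must have type <s,e>. The sister vorn has type e; that is not a function onto <s,e>, so wug must be the functor, of type <e,<s,e>>.

<e,<s,e>>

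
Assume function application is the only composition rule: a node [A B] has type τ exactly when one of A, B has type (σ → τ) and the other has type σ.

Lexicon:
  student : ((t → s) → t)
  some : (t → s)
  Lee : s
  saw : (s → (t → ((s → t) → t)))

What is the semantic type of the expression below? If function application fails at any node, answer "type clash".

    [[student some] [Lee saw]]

At [student some], student : ((t → s) → t) takes some : (t → s), giving t.
At [Lee saw], saw : (s → (t → ((s → t) → t))) takes Lee : s, giving (t → ((s → t) → t)).
At [[student some] [Lee saw]], [Lee saw] : (t → ((s → t) → t)) takes [student some] : t, giving ((s → t) → t).

((s → t) → t)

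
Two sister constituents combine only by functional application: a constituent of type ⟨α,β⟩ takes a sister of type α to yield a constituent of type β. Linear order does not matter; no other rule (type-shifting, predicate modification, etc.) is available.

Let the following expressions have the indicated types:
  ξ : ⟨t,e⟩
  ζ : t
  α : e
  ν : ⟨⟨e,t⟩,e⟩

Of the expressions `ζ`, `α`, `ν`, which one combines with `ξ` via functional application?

ζ

ζ — combines: ξ : ⟨t,e⟩ takes ζ : t as argument, giving e.
α : e — ξ needs t; α needs nothing (atomic); neither fits.
ν : ⟨⟨e,t⟩,e⟩ — ξ needs t; ν needs ⟨e,t⟩; neither fits.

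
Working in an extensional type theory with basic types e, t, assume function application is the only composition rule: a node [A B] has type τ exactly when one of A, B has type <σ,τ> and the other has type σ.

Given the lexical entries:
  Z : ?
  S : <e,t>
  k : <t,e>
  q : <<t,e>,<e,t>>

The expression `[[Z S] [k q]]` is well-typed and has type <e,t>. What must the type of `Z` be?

<<e,t>,<<e,t>,<e,t>>>

For [[Z S] [k q]] to have type <e,t> with [k q] of type <e,t>, [Z S] must be the function: [Z S] : <<e,t>,<e,t>>.
For [Z S] to have type <<e,t>,<e,t>> with S of type <e,t>, Z must be the function: Z : <<e,t>,<<e,t>,<e,t>>>.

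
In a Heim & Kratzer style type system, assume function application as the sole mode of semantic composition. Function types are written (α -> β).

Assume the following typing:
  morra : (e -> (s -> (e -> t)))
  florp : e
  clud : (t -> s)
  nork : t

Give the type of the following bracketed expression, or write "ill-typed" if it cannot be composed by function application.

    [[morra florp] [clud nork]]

At [morra florp], morra : (e -> (s -> (e -> t))) takes florp : e, giving (s -> (e -> t)).
At [clud nork], clud : (t -> s) takes nork : t, giving s.
At [[morra florp] [clud nork]], [morra florp] : (s -> (e -> t)) takes [clud nork] : s, giving (e -> t).

(e -> t)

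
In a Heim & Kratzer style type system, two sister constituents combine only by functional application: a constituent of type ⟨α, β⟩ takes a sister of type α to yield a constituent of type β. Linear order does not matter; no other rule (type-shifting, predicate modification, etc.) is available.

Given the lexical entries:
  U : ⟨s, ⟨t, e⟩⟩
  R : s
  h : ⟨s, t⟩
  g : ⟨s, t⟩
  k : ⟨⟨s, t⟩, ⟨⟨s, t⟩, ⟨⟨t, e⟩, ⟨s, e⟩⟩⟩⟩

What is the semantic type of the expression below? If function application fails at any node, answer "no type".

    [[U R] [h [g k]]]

⟨s, e⟩

[U R]: U is ⟨s, ⟨t, e⟩⟩, R is s; result ⟨t, e⟩.
[g k]: k is ⟨⟨s, t⟩, ⟨⟨s, t⟩, ⟨⟨t, e⟩, ⟨s, e⟩⟩⟩⟩, g is ⟨s, t⟩; result ⟨⟨s, t⟩, ⟨⟨t, e⟩, ⟨s, e⟩⟩⟩.
[h [g k]]: [g k] is ⟨⟨s, t⟩, ⟨⟨t, e⟩, ⟨s, e⟩⟩⟩, h is ⟨s, t⟩; result ⟨⟨t, e⟩, ⟨s, e⟩⟩.
[[U R] [h [g k]]]: [h [g k]] is ⟨⟨t, e⟩, ⟨s, e⟩⟩, [U R] is ⟨t, e⟩; result ⟨s, e⟩.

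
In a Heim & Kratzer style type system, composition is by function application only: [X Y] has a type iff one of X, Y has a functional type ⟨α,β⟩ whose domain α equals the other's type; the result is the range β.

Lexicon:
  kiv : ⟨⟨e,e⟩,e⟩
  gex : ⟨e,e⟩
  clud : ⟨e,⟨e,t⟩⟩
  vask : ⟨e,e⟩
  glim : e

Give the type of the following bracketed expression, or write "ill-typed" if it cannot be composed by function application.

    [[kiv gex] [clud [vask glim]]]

[kiv gex]: functor kiv : ⟨⟨e,e⟩,e⟩, argument gex : ⟨e,e⟩; result e.
[vask glim]: functor vask : ⟨e,e⟩, argument glim : e; result e.
[clud [vask glim]]: functor clud : ⟨e,⟨e,t⟩⟩, argument [vask glim] : e; result ⟨e,t⟩.
[[kiv gex] [clud [vask glim]]]: functor [clud [vask glim]] : ⟨e,t⟩, argument [kiv gex] : e; result t.

t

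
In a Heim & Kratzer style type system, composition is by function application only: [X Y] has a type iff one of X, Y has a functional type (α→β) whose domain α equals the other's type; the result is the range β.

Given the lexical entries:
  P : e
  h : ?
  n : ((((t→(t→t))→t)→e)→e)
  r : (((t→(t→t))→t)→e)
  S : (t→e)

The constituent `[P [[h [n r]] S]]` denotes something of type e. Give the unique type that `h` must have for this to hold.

(e→((t→e)→(e→e)))

[P [[h [n r]] S]] is required to be e. P : e cannot yield e as functor, so [[h [n r]] S] : (e→e).
[[h [n r]] S] is required to be (e→e). S : (t→e) cannot yield (e→e) as functor, so [h [n r]] : ((t→e)→(e→e)).
[h [n r]] is required to be ((t→e)→(e→e)). [n r] : e cannot yield ((t→e)→(e→e)) as functor, so h : (e→((t→e)→(e→e))).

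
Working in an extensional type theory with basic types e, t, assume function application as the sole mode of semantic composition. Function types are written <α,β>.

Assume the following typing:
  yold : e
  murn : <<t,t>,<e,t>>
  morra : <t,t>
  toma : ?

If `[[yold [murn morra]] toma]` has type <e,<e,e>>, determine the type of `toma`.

<t,<e,<e,e>>>

At [[yold [murn morra]] toma] (required: <e,<e,e>>): [yold [murn morra]] is t, which is not a function with range <e,<e,e>>; hence toma is the functor — type <t,<e,<e,e>>>.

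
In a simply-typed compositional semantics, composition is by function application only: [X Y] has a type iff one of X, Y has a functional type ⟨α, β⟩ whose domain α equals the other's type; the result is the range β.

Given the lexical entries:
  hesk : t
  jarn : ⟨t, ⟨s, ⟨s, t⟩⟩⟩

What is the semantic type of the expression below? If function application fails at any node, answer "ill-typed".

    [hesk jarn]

At [hesk jarn], jarn : ⟨t, ⟨s, ⟨s, t⟩⟩⟩ takes hesk : t, giving ⟨s, ⟨s, t⟩⟩.

⟨s, ⟨s, t⟩⟩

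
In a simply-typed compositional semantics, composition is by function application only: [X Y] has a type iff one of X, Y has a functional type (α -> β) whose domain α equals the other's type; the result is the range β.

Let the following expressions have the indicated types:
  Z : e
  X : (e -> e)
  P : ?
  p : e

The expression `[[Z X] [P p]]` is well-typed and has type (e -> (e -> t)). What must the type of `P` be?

For [[Z X] [P p]] to have type (e -> (e -> t)) with [Z X] of type e, [P p] must be the function: [P p] : (e -> (e -> (e -> t))).
For [P p] to have type (e -> (e -> (e -> t))) with p of type e, P must be the function: P : (e -> (e -> (e -> (e -> t)))).

(e -> (e -> (e -> (e -> t))))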